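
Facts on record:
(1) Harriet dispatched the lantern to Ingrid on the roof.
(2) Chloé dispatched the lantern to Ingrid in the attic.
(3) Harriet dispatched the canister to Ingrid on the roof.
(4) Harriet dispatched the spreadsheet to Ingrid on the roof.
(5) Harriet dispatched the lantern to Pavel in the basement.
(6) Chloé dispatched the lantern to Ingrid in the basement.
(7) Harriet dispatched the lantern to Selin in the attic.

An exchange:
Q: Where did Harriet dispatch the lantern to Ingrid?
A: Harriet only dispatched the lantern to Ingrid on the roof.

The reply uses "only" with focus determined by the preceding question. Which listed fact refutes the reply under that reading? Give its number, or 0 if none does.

The question "Where did ...?" targets the setting, so in the reply the focus falls on "on the roof".
"Only" then excludes alternative settings while the background — same agent, thing, recipient (Harriet / the lantern / Ingrid) — is held fixed.
No listed fact shares that background with another setting. Nothing contradicts the reply.
(Fact (3) would refute a reading with focus on the thing — but that is not what the question asks.)

0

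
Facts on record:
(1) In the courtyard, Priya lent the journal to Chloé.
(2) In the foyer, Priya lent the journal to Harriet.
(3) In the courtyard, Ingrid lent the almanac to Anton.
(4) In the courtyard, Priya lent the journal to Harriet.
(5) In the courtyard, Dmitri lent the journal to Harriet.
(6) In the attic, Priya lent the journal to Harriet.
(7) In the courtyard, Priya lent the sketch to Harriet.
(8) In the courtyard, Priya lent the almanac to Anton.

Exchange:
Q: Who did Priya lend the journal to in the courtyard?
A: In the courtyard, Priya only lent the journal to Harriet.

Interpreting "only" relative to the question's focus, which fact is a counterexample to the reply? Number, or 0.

Answering "Who did ... to ...?" puts focus on the recipient — here, "Harriet".
"Only" then excludes alternative recipients while the background — agent = Priya, thing = the journal, setting = in the courtyard — is held fixed.
Fact (1) keeps agent = Priya, thing = the journal, setting = in the courtyard but has recipient = Chloé; that refutes the reply.
(Fact (2) would refute a reading with focus on the setting — but that is not what the question asks.)

1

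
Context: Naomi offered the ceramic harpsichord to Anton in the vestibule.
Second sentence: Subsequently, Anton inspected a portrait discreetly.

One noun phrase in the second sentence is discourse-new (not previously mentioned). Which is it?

a portrait

"Anton" in the second sentence is given — already mentioned in the context.
"a portrait" has no antecedent in the context; it is discourse-new (the indefinite article also signals a new referent).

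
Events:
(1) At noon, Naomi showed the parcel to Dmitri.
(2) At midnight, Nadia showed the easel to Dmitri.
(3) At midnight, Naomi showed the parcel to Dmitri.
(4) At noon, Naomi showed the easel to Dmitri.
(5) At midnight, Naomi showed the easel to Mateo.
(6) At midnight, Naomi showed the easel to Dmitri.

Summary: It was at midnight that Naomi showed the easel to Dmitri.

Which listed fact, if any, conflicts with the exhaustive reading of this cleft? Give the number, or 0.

4

The cleft puts "at midnight" in focus and presupposes the open proposition with same agent, thing, recipient (Naomi / the easel / Dmitri).
The exhaustive reading says no other setting fits that background.
Fact (4) shares the background but with setting = at noon; exhaustivity is violated.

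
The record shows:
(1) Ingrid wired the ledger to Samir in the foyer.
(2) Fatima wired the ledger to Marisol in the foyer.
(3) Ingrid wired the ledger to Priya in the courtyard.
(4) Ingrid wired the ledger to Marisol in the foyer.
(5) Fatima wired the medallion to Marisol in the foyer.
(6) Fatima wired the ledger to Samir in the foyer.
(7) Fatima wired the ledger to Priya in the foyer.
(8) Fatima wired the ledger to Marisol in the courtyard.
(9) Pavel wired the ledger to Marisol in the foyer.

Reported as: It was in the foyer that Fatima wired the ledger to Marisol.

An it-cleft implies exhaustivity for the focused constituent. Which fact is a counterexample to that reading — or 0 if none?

The cleft puts "in the foyer" in focus and presupposes the open proposition with same agent, thing, recipient (Fatima / the ledger / Marisol).
The exhaustive reading says no other setting fits that background.
Fact (8) shares the background but with setting = in the courtyard; exhaustivity is violated.

8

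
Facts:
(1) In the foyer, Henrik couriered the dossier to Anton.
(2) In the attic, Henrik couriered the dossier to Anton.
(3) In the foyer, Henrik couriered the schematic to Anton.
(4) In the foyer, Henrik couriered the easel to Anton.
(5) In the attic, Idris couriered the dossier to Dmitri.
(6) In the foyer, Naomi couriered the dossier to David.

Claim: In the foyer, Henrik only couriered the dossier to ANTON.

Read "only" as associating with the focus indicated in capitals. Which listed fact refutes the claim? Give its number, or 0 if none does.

Focus (in capitals) is "Anton" — the recipient. "Only" excludes alternative recipients while holding fixed agent = Henrik, thing = the dossier, setting = in the foyer.
Every other fact changes something in the background, not just the recipient. Nothing refutes the claim.

0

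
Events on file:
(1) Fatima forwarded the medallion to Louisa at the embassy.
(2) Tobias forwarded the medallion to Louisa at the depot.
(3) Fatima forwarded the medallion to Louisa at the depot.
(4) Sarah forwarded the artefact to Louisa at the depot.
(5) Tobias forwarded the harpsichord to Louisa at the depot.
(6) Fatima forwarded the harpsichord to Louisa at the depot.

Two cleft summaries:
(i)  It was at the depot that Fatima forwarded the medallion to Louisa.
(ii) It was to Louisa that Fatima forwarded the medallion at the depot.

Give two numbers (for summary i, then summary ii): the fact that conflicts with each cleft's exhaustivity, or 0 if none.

(i): focus "at the depot". Looking for Fatima as agent and the medallion as thing and Louisa as recipient with some other setting — fact (1) has at the embassy there. Refuted.
(ii): focus "Louisa". No fact shares Fatima as agent and the medallion as thing and at the depot as setting with a different recipient. 0.

1, 0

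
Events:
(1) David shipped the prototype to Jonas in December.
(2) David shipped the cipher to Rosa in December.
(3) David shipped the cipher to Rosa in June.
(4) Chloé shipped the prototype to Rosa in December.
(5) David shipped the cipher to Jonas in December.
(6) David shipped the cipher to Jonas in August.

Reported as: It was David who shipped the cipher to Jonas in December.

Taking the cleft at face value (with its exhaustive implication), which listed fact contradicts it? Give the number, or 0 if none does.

Focus of the cleft: "David" (the agent). Presupposed background: same thing, recipient, setting (the cipher / Jonas / in December).
Exhaustivity: David is the only agent satisfying that background.
No listed fact matches the background with a different agent. Exhaustivity holds.

0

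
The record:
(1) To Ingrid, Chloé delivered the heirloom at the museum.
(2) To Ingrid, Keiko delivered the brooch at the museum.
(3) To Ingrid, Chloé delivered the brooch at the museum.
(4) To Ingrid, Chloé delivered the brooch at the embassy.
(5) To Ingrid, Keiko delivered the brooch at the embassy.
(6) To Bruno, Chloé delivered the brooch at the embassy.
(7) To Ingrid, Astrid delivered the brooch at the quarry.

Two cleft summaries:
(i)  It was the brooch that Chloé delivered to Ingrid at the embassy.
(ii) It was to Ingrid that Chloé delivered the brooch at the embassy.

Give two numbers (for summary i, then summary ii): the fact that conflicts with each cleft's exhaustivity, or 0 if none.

0, 6

Summary (i) focuses "the brooch" (the thing); background same agent, recipient, setting (Chloé / Ingrid / at the embassy). No fact matches that background with a different thing, so 0.
Summary (ii) focuses "Ingrid" (the recipient); background same agent, thing, setting (Chloé / the brooch / at the embassy). Fact (6) matches that background with recipient = Bruno — refutes (ii).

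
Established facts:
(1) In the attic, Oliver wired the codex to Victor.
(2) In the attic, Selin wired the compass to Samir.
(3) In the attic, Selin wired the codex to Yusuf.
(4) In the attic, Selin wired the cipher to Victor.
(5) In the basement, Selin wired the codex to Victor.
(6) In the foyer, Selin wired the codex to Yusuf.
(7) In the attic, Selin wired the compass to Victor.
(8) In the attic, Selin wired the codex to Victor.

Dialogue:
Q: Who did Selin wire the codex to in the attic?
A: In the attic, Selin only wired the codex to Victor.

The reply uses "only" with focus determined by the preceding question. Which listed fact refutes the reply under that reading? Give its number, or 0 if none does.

3

Answering "Who did ... to ...?" puts focus on the recipient — here, "Victor".
"Only" then excludes alternative recipients while the background — same agent, thing, setting (Selin / the codex / in the attic) — is held fixed.
Fact (3) shares the background with a different recipient (Yusuf) — counterexample.
(Fact (4) would refute a reading with focus on the thing — but that is not what the question asks.)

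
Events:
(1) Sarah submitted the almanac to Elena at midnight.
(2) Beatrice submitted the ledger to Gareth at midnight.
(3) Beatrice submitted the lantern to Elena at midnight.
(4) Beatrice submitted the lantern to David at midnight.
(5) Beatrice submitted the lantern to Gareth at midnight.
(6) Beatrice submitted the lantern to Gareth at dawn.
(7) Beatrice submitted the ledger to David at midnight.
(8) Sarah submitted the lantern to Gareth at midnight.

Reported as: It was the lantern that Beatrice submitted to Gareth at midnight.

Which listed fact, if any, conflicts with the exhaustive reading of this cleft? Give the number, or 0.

2

Focus of the cleft: "the lantern" (the thing). Presupposed background: agent = Beatrice, recipient = Gareth, setting = at midnight.
Exhaustivity: the lantern is the only thing satisfying that background.
Fact (2) shares the background but with thing = the ledger; exhaustivity is violated.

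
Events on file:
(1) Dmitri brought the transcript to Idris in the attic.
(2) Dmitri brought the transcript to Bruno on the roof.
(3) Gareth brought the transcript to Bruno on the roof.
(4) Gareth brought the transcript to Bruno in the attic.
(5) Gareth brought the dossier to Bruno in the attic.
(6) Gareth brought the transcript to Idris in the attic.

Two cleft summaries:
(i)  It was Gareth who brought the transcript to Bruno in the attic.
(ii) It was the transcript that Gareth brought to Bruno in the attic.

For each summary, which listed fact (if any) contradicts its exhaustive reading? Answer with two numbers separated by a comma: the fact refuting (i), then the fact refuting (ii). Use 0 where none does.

0, 5

(i): focus "Gareth". No fact shares thing = the transcript, recipient = Bruno, setting = in the attic with a different agent. 0.
(ii): focus "the transcript". Looking for agent = Gareth, recipient = Bruno, setting = in the attic with some other thing — fact (5) has the dossier there. Refuted.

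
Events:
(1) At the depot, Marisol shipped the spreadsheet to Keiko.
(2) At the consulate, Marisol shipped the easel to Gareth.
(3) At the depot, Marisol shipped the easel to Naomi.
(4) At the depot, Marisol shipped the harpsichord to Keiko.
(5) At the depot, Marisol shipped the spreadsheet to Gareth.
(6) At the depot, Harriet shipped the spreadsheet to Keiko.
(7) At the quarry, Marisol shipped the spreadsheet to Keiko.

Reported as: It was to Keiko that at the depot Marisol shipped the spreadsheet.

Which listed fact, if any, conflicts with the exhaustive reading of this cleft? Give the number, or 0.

Focus of the cleft: "Keiko" (the recipient). Presupposed background: Marisol as agent and the spreadsheet as thing and at the depot as setting.
The exhaustive reading says no other recipient fits that background.
Fact (5) shares the background but with recipient = Gareth; exhaustivity is violated.

5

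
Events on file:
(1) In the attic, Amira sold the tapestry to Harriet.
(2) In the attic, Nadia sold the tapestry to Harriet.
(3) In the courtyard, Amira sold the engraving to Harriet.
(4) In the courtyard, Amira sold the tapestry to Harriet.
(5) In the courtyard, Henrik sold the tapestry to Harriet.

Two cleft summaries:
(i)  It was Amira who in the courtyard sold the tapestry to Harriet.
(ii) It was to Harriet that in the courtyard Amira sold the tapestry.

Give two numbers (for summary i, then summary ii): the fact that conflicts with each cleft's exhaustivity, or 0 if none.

Summary (i) focuses "Amira" (the agent); background same thing, recipient, setting (the tapestry / Harriet / in the courtyard). Fact (5) matches that background with agent = Henrik — refutes (i).
Summary (ii) focuses "Harriet" (the recipient); background same agent, thing, setting (Amira / the tapestry / in the courtyard). No fact matches that background with a different recipient, so 0.

5, 0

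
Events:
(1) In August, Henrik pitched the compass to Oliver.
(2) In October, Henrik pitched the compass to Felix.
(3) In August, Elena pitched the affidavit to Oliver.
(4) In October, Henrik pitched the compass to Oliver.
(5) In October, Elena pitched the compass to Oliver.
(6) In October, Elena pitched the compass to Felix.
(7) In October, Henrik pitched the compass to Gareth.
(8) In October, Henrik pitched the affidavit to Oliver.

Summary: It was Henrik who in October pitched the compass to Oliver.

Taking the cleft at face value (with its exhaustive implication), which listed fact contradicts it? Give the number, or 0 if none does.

The cleft puts "Henrik" in focus and presupposes the open proposition with the compass as thing and Oliver as recipient and in October as setting.
The exhaustive reading says no other agent fits that background.
Fact (5) shares the background but with agent = Elena; exhaustivity is violated.

5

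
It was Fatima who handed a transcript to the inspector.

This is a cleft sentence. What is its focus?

Fatima

In an it-cleft "It was X that/who ...", the clefted constituent X is the focus; the that/who-clause expresses the presupposed open proposition.
Here the focus is "Fatima". The backgrounded (presupposed) material includes "a transcript" and "to the inspector".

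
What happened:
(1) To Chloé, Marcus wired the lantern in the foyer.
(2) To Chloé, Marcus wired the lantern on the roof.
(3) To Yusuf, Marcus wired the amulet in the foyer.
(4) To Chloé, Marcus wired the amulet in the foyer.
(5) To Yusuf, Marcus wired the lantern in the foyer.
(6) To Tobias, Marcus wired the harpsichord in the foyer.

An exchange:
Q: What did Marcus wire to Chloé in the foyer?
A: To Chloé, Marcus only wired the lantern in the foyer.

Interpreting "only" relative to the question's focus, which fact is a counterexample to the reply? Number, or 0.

The question "What did ...?" targets the thing, so in the reply the focus falls on "the lantern".
So "only" ranges over things; the rest (same agent, recipient, setting (Marcus / Chloé / in the foyer)) is presupposed.
Fact (4) shares the background with a different thing (the amulet) — counterexample.
(Fact (5) would refute a reading with focus on the recipient — but that is not what the question asks.)

4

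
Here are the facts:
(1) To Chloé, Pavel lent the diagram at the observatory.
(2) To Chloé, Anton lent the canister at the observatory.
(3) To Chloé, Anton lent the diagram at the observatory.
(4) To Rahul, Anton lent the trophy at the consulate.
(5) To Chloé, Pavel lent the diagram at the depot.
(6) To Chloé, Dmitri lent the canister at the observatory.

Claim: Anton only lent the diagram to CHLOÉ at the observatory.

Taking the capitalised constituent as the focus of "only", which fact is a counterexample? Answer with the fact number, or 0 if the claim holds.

0

The capitals mark "Chloé" as focus. So "only" rules out other recipients, with the rest (same agent, thing, setting (Anton / the diagram / at the observatory)) as background.
No fact matches same agent, thing, setting (Anton / the diagram / at the observatory) with a different recipient — every other fact differs on at least one backgrounded slot. So no fact refutes it.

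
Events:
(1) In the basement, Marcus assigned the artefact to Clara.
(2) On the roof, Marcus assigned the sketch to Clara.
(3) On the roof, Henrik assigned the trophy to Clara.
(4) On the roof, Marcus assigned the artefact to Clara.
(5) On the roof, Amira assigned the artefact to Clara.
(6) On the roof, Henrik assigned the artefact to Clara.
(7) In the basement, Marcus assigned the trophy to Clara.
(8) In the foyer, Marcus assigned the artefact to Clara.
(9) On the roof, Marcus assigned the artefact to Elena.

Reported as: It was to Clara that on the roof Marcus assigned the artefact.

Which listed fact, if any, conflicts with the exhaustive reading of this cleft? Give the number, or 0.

9

Focus of the cleft: "Clara" (the recipient). Presupposed background: Marcus as agent and the artefact as thing and on the roof as setting.
Exhaustivity: Clara is the only recipient satisfying that background.
But fact (9) also has Marcus as agent and the artefact as thing and on the roof as setting, with recipient = Elena — so the exhaustive reading fails.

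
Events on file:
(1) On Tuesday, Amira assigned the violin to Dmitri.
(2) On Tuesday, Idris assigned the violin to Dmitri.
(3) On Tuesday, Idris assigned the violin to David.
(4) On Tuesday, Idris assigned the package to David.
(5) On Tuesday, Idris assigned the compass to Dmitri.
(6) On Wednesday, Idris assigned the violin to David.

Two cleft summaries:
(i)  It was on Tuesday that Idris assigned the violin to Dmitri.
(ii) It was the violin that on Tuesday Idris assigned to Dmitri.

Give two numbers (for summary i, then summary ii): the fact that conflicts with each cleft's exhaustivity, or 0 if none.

0, 5

(i): focus "on Tuesday". No fact shares same agent, thing, recipient (Idris / the violin / Dmitri) with a different setting. 0.
(ii): focus "the violin". Looking for same agent, recipient, setting (Idris / Dmitri / on Tuesday) with some other thing — fact (5) has the compass there. Refuted.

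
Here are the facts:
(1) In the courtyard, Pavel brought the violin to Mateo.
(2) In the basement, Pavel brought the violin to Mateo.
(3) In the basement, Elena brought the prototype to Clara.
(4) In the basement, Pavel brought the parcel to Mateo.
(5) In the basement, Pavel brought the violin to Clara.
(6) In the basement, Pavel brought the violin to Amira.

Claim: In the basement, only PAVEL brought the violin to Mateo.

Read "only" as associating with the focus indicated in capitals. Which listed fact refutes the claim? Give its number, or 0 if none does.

Focus (in capitals) is "Pavel" — the agent. "Only" excludes alternative agents while holding fixed same thing, recipient, setting (the violin / Mateo / in the basement).
No fact matches same thing, recipient, setting (the violin / Mateo / in the basement) with a different agent — every other fact differs on at least one backgrounded slot. So no fact refutes it.

0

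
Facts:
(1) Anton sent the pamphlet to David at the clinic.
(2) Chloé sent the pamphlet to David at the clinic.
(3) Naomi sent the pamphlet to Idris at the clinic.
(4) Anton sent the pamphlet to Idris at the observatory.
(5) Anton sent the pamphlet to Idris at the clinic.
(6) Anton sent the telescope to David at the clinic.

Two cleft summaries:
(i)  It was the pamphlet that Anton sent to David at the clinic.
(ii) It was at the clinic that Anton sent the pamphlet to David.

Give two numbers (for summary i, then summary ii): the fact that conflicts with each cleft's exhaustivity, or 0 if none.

(i): focus "the pamphlet". Looking for Anton as agent and David as recipient and at the clinic as setting with some other thing — fact (6) has the telescope there. Refuted.
(ii): focus "at the clinic". No fact shares Anton as agent and the pamphlet as thing and David as recipient with a different setting. 0.

6, 0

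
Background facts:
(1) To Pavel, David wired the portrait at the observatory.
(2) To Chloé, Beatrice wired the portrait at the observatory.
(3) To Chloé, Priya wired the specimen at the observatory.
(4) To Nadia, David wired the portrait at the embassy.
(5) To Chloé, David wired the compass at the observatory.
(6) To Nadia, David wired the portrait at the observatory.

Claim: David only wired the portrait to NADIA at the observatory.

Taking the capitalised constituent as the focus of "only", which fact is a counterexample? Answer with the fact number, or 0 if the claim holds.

1

The capitals mark "Nadia" as focus. So "only" rules out other recipients, with the rest (agent = David, thing = the portrait, setting = at the observatory) as background.
Fact (1) shares the background but differs in recipient (Pavel) — a counterexample.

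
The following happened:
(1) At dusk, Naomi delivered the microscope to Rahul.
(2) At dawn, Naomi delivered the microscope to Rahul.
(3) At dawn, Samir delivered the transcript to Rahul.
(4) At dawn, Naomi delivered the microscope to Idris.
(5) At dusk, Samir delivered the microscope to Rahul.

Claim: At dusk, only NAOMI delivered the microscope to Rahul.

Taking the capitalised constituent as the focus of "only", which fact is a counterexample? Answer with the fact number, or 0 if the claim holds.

5

Focus (in capitals) is "Naomi" — the agent. "Only" excludes alternative agents while holding fixed thing = the microscope, recipient = Rahul, setting = at dusk.
Fact (5) matches on thing = the microscope, recipient = Rahul, setting = at dusk, but has agent = Samir instead. That refutes the claim.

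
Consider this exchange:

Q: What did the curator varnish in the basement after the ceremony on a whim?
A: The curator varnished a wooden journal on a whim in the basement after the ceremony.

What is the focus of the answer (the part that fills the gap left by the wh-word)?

The wh-word "what" asks about the direct object.
In the answer, "the curator", "on a whim", "after the ceremony" and "in the basement" are given — repeated from the question.
The constituent filling the direct object gap is "a wooden journal"; that is the focus and would carry nuclear stress.

a wooden journal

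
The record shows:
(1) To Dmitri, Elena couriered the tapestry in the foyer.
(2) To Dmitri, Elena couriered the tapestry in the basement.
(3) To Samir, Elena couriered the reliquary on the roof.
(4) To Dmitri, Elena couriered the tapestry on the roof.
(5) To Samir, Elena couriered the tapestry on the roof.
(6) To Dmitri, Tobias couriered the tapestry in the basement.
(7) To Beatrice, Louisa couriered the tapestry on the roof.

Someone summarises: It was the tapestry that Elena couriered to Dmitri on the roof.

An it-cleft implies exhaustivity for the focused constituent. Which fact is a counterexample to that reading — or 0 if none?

Focus of the cleft: "the tapestry" (the thing). Presupposed background: agent = Elena, recipient = Dmitri, setting = on the roof.
The exhaustive reading says no other thing fits that background.
No listed fact matches the background with a different thing. Exhaustivity holds.

0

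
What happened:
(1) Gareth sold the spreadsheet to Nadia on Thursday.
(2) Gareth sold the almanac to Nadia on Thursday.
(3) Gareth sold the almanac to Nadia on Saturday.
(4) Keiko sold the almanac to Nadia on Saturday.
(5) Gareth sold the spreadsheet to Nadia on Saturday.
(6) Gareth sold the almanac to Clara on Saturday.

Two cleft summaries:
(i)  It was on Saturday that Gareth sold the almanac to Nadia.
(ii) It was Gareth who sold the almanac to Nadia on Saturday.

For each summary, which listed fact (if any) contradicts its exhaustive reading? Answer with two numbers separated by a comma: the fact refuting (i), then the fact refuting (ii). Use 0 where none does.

2, 4

(i): focus "on Saturday". Looking for agent = Gareth, thing = the almanac, recipient = Nadia with some other setting — fact (2) has on Thursday there. Refuted.
(ii): focus "Gareth". Looking for thing = the almanac, recipient = Nadia, setting = on Saturday with some other agent — fact (4) has Keiko there. Refuted.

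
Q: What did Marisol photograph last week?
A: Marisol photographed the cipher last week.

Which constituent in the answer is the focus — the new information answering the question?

The wh-word "what" asks about the direct object.
In the answer, "Marisol" and "last week" are given — repeated from the question.
The constituent filling the direct object gap is "the cipher"; that is the focus and would carry nuclear stress.

the cipher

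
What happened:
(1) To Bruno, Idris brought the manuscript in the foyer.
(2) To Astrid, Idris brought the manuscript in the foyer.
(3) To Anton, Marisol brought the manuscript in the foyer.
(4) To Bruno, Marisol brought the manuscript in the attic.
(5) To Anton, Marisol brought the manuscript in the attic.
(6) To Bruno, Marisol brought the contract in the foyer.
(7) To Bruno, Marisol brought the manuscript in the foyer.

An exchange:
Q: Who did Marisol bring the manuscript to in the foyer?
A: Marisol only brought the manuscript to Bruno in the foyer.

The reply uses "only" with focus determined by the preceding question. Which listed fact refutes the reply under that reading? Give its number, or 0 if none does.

3

Answering "Who did ... to ...?" puts focus on the recipient — here, "Bruno".
"Only" then excludes alternative recipients while the background — agent = Marisol, thing = the manuscript, setting = in the foyer — is held fixed.
Fact (3) keeps agent = Marisol, thing = the manuscript, setting = in the foyer but has recipient = Anton; that refutes the reply.
(Fact (4) would refute a reading with focus on the setting — but that is not what the question asks.)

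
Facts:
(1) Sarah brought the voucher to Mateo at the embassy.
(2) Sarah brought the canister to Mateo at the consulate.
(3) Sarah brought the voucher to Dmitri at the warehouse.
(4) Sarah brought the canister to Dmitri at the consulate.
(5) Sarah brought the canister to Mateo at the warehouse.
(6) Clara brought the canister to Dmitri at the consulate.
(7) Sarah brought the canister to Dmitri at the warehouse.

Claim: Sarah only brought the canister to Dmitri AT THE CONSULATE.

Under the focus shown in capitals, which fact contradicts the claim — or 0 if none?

The capitals mark "at the consulate" as focus. So "only" rules out other settings, with the rest (Sarah as agent and the canister as thing and Dmitri as recipient) as background.
Fact (7) matches on Sarah as agent and the canister as thing and Dmitri as recipient, but has setting = at the warehouse instead. That refutes the claim.

7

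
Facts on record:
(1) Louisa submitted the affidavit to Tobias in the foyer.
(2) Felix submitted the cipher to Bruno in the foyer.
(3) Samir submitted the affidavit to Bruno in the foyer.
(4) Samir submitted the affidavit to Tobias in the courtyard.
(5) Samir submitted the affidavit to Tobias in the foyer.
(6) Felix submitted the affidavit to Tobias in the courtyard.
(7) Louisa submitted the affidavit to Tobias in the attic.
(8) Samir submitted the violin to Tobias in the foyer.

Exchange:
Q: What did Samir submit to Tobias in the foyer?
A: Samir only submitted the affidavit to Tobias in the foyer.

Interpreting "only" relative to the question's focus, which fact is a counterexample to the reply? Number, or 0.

8

Answering "What did ...?" puts focus on the thing — here, "the affidavit".
"Only" then excludes alternative things while the background — agent = Samir, recipient = Tobias, setting = in the foyer — is held fixed.
Fact (8) shares the background with a different thing (the violin) — counterexample.
(Fact (3) would refute a reading with focus on the recipient — but that is not what the question asks.)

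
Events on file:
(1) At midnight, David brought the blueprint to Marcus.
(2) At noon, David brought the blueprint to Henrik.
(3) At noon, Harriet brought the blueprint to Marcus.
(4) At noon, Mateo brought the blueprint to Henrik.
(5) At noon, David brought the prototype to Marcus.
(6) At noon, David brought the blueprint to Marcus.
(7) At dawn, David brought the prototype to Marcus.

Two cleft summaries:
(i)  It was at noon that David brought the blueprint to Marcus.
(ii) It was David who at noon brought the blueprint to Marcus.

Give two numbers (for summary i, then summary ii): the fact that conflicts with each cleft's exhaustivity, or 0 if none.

(i): focus "at noon". Looking for same agent, thing, recipient (David / the blueprint / Marcus) with some other setting — fact (1) has at midnight there. Refuted.
(ii): focus "David". Looking for same thing, recipient, setting (the blueprint / Marcus / at noon) with some other agent — fact (3) has Harriet there. Refuted.

1, 3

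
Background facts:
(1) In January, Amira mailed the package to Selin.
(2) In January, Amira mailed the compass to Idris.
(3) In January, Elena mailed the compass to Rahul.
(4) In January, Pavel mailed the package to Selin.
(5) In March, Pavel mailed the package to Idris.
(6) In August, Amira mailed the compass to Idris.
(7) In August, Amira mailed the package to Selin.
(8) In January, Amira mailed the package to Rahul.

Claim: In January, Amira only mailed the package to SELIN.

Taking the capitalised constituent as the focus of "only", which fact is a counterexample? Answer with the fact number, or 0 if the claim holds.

The capitals mark "Selin" as focus. So "only" rules out other recipients, with the rest (same agent, thing, setting (Amira / the package / in January)) as background.
Fact (8) shares the background but differs in recipient (Rahul) — a counterexample.

8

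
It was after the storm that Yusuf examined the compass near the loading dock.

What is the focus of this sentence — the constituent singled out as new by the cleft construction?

In an it-cleft "It was X that/who ...", the clefted constituent X is the focus; the that/who-clause expresses the presupposed open proposition.
Here the focus is "after the storm". The backgrounded (presupposed) material includes "Yusuf", "the compass" and "near the loading dock".

after the storm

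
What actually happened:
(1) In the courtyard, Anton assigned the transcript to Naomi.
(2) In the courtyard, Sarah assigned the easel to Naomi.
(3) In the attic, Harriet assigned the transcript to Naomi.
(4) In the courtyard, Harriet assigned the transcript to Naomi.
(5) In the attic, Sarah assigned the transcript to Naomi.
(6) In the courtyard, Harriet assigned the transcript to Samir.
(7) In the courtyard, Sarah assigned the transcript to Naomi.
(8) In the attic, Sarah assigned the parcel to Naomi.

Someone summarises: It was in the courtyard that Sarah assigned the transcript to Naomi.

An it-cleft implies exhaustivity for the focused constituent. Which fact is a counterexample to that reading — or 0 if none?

5

Focus of the cleft: "in the courtyard" (the setting). Presupposed background: same agent, thing, recipient (Sarah / the transcript / Naomi).
The exhaustive reading says no other setting fits that background.
But fact (5) also has same agent, thing, recipient (Sarah / the transcript / Naomi), with setting = in the attic — so the exhaustive reading fails.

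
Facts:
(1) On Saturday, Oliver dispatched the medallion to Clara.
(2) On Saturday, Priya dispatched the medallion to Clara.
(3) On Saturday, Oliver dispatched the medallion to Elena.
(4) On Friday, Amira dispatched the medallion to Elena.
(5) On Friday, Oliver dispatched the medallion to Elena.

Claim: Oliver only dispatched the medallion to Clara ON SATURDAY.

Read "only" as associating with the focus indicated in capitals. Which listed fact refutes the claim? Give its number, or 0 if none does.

Focus (in capitals) is "on Saturday" — the setting. "Only" excludes alternative settings while holding fixed Oliver as agent and the medallion as thing and Clara as recipient.
No fact matches Oliver as agent and the medallion as thing and Clara as recipient with a different setting — every other fact differs on at least one backgrounded slot. So no fact refutes it.

0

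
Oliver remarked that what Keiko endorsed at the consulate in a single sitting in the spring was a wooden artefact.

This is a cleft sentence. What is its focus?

a wooden artefact

In a pseudo-cleft "What ... was X", the post-copular constituent X is the focus.
Here the focus is "a wooden artefact". The backgrounded (presupposed) material includes "Keiko", "in the spring", "at the consulate" and "in a single sitting".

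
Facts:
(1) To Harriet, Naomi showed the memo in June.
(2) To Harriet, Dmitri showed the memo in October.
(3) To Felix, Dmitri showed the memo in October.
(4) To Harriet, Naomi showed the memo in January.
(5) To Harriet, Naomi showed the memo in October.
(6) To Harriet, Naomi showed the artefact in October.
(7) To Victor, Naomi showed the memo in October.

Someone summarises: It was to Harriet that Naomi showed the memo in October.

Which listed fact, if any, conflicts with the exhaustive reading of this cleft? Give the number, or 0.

Focus of the cleft: "Harriet" (the recipient). Presupposed background: agent = Naomi, thing = the memo, setting = in October.
Exhaustivity: Harriet is the only recipient satisfying that background.
But fact (7) also has agent = Naomi, thing = the memo, setting = in October, with recipient = Victor — so the exhaustive reading fails.

7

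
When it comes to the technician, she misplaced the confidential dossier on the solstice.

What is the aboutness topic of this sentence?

The construction explicitly marks "the technician" as what the sentence is about — the topic.
The remainder of the clause is the comment (what is said about the topic).

the technician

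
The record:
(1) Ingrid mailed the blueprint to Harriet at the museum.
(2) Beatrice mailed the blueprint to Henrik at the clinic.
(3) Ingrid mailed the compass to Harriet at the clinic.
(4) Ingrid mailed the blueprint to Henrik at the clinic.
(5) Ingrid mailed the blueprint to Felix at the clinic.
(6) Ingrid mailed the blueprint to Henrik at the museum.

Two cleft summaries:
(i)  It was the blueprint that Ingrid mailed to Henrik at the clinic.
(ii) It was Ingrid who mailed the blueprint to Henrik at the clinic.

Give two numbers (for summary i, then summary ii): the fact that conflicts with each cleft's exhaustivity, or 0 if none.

0, 2

Summary (i) focuses "the blueprint" (the thing); background same agent, recipient, setting (Ingrid / Henrik / at the clinic). No fact matches that background with a different thing, so 0.
Summary (ii) focuses "Ingrid" (the agent); background same thing, recipient, setting (the blueprint / Henrik / at the clinic). Fact (2) matches that background with agent = Beatrice — refutes (ii).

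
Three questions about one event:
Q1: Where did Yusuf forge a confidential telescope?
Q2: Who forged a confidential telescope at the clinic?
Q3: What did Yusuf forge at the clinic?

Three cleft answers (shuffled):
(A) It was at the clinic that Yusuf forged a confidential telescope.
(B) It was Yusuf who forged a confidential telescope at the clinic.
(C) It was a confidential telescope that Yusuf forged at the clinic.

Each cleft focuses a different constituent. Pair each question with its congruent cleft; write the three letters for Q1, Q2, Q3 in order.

ABC

Q1 asks about the location; cleft (A) focuses "at the clinic", which is the location — so Q1 → A.
Q2 asks about the subject (agent); cleft (B) focuses "Yusuf", which is the subject (agent) — so Q2 → B.
Q3 asks about the direct object; cleft (C) focuses "a confidential telescope", which is the direct object — so Q3 → C.
Mapping: Q1→A, Q2→B, Q3→C.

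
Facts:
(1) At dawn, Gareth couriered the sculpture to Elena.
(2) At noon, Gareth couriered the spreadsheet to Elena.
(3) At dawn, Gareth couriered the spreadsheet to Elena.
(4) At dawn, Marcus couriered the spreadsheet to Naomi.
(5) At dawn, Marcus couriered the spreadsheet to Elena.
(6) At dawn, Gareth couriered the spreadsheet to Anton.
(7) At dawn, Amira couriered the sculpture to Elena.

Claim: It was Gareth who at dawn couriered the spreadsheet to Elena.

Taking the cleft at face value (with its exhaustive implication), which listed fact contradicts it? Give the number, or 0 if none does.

The cleft puts "Gareth" in focus and presupposes the open proposition with thing = the spreadsheet, recipient = Elena, setting = at dawn.
The exhaustive reading says no other agent fits that background.
Fact (5) shares the background but with agent = Marcus; exhaustivity is violated.

5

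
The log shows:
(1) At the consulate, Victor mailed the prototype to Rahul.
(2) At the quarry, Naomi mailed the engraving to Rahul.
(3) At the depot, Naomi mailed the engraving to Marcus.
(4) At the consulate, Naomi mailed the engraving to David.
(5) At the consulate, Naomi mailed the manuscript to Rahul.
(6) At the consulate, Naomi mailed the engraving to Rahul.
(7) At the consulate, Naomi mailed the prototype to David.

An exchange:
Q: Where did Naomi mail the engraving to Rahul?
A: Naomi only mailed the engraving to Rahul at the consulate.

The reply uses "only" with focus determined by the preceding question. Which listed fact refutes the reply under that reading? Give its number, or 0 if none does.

2

Answering "Where did ...?" puts focus on the setting — here, "at the consulate".
So "only" ranges over settings; the rest (agent = Naomi, thing = the engraving, recipient = Rahul) is presupposed.
Fact (2) keeps agent = Naomi, thing = the engraving, recipient = Rahul but has setting = at the quarry; that refutes the reply.
(Fact (4) would refute a reading with focus on the recipient — but that is not what the question asks.)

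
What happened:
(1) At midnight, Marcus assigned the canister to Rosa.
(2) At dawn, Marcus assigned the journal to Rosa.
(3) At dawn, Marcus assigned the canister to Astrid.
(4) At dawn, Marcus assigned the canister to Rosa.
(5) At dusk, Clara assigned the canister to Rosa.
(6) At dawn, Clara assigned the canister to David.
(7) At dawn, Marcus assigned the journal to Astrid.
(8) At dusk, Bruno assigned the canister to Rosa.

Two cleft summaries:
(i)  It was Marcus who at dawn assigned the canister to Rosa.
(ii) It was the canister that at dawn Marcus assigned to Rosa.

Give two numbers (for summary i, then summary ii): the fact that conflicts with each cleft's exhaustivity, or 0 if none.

Summary (i) focuses "Marcus" (the agent); background the canister as thing and Rosa as recipient and at dawn as setting. No fact matches that background with a different agent, so 0.
Summary (ii) focuses "the canister" (the thing); background Marcus as agent and Rosa as recipient and at dawn as setting. Fact (2) matches that background with thing = the journal — refutes (ii).

0, 2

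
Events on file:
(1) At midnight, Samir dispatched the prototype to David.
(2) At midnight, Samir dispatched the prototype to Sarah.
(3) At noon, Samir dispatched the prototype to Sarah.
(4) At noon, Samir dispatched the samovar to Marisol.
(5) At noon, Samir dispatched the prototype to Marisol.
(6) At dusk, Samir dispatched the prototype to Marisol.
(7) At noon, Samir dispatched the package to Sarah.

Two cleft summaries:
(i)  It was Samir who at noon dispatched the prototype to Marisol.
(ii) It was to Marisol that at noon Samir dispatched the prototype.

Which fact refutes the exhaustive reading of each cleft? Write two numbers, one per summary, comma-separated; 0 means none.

Summary (i) focuses "Samir" (the agent); background thing = the prototype, recipient = Marisol, setting = at noon. No fact matches that background with a different agent, so 0.
Summary (ii) focuses "Marisol" (the recipient); background agent = Samir, thing = the prototype, setting = at noon. Fact (3) matches that background with recipient = Sarah — refutes (ii).

0, 3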